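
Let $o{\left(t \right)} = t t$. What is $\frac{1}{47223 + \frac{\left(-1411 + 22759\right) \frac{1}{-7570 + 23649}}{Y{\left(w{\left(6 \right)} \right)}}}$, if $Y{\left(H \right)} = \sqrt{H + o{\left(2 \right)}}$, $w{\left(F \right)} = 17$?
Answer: $\frac{3165234712563}{149471878825736165} - \frac{38139388 \sqrt{21}}{1345246909431625485} \approx 2.1176 \cdot 10^{-5}$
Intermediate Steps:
$o{\left(t \right)} = t^{2}$
$Y{\left(H \right)} = \sqrt{4 + H}$ ($Y{\left(H \right)} = \sqrt{H + 2^{2}} = \sqrt{H + 4} = \sqrt{4 + H}$)
$\frac{1}{47223 + \frac{\left(-1411 + 22759\right) \frac{1}{-7570 + 23649}}{Y{\left(w{\left(6 \right)} \right)}}} = \frac{1}{47223 + \frac{\left(-1411 + 22759\right) \frac{1}{-7570 + 23649}}{\sqrt{4 + 17}}} = \frac{1}{47223 + \frac{21348 \cdot \frac{1}{16079}}{\sqrt{21}}} = \frac{1}{47223 + 21348 \cdot \frac{1}{16079} \frac{\sqrt{21}}{21}} = \frac{1}{47223 + \frac{21348 \frac{\sqrt{21}}{21}}{16079}} = \frac{1}{47223 + \frac{7116 \sqrt{21}}{112553}}$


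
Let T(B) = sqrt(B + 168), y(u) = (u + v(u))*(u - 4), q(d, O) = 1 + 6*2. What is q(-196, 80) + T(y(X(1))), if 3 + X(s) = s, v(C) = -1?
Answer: 13 + sqrt(186) ≈ 26.638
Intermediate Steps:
q(d, O) = 13 (q(d, O) = 1 + 12 = 13)
X(s) = -3 + s
y(u) = (-1 + u)*(-4 + u) (y(u) = (u - 1)*(u - 4) = (-1 + u)*(-4 + u))
T(B) = sqrt(168 + B)
q(-196, 80) + T(y(X(1))) = 13 + sqrt(168 + (4 + (-3 + 1)**2 - 5*(-3 + 1))) = 13 + sqrt(168 + (4 + (-2)**2 - 5*(-2))) = 13 + sqrt(168 + (4 + 4 + 10)) = 13 + sqrt(168 + 18) = 13 + sqrt(186)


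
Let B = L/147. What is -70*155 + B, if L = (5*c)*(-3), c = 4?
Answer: -531670/49 ≈ -10850.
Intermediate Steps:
L = -60 (L = (5*4)*(-3) = 20*(-3) = -60)
B = -20/49 (B = -60/147 = -60*1/147 = -20/49 ≈ -0.40816)
-70*155 + B = -70*155 - 20/49 = -10850 - 20/49 = -531670/49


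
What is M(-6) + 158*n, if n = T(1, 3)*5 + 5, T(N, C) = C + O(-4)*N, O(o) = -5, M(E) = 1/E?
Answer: -4741/6 ≈ -790.17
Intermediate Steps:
T(N, C) = C - 5*N
n = -5 (n = (3 - 5*1)*5 + 5 = (3 - 5)*5 + 5 = -2*5 + 5 = -10 + 5 = -5)
M(-6) + 158*n = 1/(-6) + 158*(-5) = -⅙ - 790 = -4741/6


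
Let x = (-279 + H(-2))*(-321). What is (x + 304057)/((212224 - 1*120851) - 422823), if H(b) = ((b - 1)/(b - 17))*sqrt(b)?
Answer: -196808/165725 + 963*I*sqrt(2)/6297550 ≈ -1.1876 + 0.00021626*I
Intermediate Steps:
H(b) = sqrt(b)*(-1 + b)/(-17 + b) (H(b) = ((-1 + b)/(-17 + b))*sqrt(b) = sqrt(b)*(-1 + b)/(-17 + b))
x = 89559 - 963*I*sqrt(2)/19 (x = (-279 + sqrt(-2)*(-1 - 2)/(-17 - 2))*(-321) = (-279 + (I*sqrt(2))*(-3)/(-19))*(-321) = (-279 + (I*sqrt(2))*(-1/19)*(-3))*(-321) = (-279 + 3*I*sqrt(2)/19)*(-321) = 89559 - 963*I*sqrt(2)/19 ≈ 89559.0 - 71.678*I)
(x + 304057)/((212224 - 1*120851) - 422823) = ((89559 - 963*I*sqrt(2)/19) + 304057)/((212224 - 1*120851) - 422823) = (393616 - 963*I*sqrt(2)/19)/((212224 - 120851) - 422823) = (393616 - 963*I*sqrt(2)/19)/(91373 - 422823) = (393616 - 963*I*sqrt(2)/19)/(-331450) = (393616 - 963*I*sqrt(2)/19)*(-1/331450) = -196808/165725 + 963*I*sqrt(2)/6297550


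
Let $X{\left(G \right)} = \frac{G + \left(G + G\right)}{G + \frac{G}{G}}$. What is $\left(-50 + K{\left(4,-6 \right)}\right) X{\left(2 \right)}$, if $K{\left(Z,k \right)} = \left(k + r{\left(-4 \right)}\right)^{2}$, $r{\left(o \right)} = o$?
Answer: $100$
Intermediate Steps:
$K{\left(Z,k \right)} = \left(-4 + k\right)^{2}$ ($K{\left(Z,k \right)} = \left(k - 4\right)^{2} = \left(-4 + k\right)^{2}$)
$X{\left(G \right)} = \frac{3 G}{1 + G}$ ($X{\left(G \right)} = \frac{G + 2 G}{G + 1} = \frac{3 G}{1 + G}$)
$\left(-50 + K{\left(4,-6 \right)}\right) X{\left(2 \right)} = \left(-50 + \left(-4 - 6\right)^{2}\right) 3 \cdot 2 \frac{1}{1 + 2} = \left(-50 + \left(-10\right)^{2}\right) 3 \cdot 2 \cdot \frac{1}{3} = \left(-50 + 100\right) 3 \cdot 2 \cdot \frac{1}{3} = 50 \cdot 2 = 100$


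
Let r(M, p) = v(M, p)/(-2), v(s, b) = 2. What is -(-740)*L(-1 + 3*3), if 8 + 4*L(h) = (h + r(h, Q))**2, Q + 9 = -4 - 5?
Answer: 7585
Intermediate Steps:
Q = -18 (Q = -9 + (-4 - 5) = -9 - 9 = -18)
r(M, p) = -1 (r(M, p) = 2/(-2) = 2*(-1/2) = -1)
L(h) = -2 + (-1 + h)**2/4 (L(h) = -2 + (h - 1)**2/4 = -2 + (-1 + h)**2/4)
-(-740)*L(-1 + 3*3) = -(-740)*(-2 + (-1 + (-1 + 3*3))**2/4) = -(-740)*(-2 + (-1 + (-1 + 9))**2/4) = -(-740)*(-2 + (-1 + 8)**2/4) = -(-740)*(-2 + (1/4)*7**2) = -(-740)*(-2 + (1/4)*49) = -(-740)*(-2 + 49/4) = -(-740)*41/4 = -5*(-1517) = 7585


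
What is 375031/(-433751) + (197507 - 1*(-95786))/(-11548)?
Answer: -131546990031/5008956548 ≈ -26.262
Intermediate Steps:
375031/(-433751) + (197507 - 1*(-95786))/(-11548) = 375031*(-1/433751) + (197507 + 95786)*(-1/11548) = -375031/433751 + 293293*(-1/11548) = -375031/433751 - 293293/11548 = -131546990031/5008956548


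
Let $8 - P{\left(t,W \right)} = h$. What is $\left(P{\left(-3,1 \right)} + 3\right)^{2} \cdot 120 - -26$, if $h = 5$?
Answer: $4346$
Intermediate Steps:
$P{\left(t,W \right)} = 3$ ($P{\left(t,W \right)} = 8 - 5 = 3$)
$\left(P{\left(-3,1 \right)} + 3\right)^{2} \cdot 120 - -26 = \left(3 + 3\right)^{2} \cdot 120 - -26 = 6^{2} \cdot 120 + \left(-29 + 55\right) = 36 \cdot 120 + 26 = 4320 + 26 = 4346$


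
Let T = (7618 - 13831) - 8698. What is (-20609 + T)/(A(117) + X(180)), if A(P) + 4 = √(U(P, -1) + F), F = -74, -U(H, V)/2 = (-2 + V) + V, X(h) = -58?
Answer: 220224/391 + 3552*I*√66/391 ≈ 563.23 + 73.802*I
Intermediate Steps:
U(H, V) = 4 - 4*V (U(H, V) = -2*((-2 + V) + V) = -2*(-2 + 2*V) = 4 - 4*V)
A(P) = -4 + I*√66 (A(P) = -4 + √((4 - 4*(-1)) - 74) = -4 + √((4 + 4) - 74) = -4 + √(8 - 74) = -4 + √(-66) = -4 + I*√66)
T = -14911 (T = -6213 - 8698 = -14911)
(-20609 + T)/(A(117) + X(180)) = (-20609 - 14911)/((-4 + I*√66) - 58) = -35520/(-62 + I*√66)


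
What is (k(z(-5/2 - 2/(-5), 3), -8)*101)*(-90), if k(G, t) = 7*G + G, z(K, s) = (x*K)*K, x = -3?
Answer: 4810428/5 ≈ 9.6209e+5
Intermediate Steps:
z(K, s) = -3*K² (z(K, s) = (-3*K)*K = -3*K²)
k(G, t) = 8*G
(k(z(-5/2 - 2/(-5), 3), -8)*101)*(-90) = ((8*(-3*(-5/2 - 2/(-5))²))*101)*(-90) = ((8*(-3*(-5*½ - 2*(-⅕))²))*101)*(-90) = ((8*(-3*(-5/2 + ⅖)²))*101)*(-90) = ((8*(-3*(-21/10)²))*101)*(-90) = ((8*(-3*441/100))*101)*(-90) = ((8*(-1323/100))*101)*(-90) = -2646/25*101*(-90) = -267246/25*(-90) = 4810428/5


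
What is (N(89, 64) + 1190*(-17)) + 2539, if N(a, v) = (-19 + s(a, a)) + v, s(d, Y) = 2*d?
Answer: -17468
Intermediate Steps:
N(a, v) = -19 + v + 2*a (N(a, v) = (-19 + 2*a) + v = -19 + v + 2*a)
(N(89, 64) + 1190*(-17)) + 2539 = ((-19 + 64 + 2*89) + 1190*(-17)) + 2539 = ((-19 + 64 + 178) - 20230) + 2539 = (223 - 20230) + 2539 = -20007 + 2539 = -17468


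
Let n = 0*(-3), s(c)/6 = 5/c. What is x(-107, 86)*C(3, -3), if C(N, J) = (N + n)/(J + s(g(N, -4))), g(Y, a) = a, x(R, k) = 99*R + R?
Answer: 21400/7 ≈ 3057.1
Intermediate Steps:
x(R, k) = 100*R
s(c) = 30/c (s(c) = 6*(5/c) = 30/c)
n = 0
C(N, J) = N/(-15/2 + J) (C(N, J) = (N + 0)/(J + 30/(-4)) = N/(J + 30*(-¼)) = N/(J - 15/2) = N/(-15/2 + J))
x(-107, 86)*C(3, -3) = (100*(-107))*(2*3/(-15 + 2*(-3))) = -21400*3/(-15 - 6) = -21400*3/(-21) = -21400*3*(-1)/21 = -10700*(-2/7) = 21400/7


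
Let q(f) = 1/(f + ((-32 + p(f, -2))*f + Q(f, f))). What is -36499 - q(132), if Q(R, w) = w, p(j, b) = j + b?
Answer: -481786801/13200 ≈ -36499.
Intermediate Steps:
p(j, b) = b + j
q(f) = 1/(2*f + f*(-34 + f)) (q(f) = 1/(f + ((-32 + (-2 + f))*f + f)) = 1/(f + ((-34 + f)*f + f)) = 1/(f + (f*(-34 + f) + f)) = 1/(f + (f + f*(-34 + f))) = 1/(2*f + f*(-34 + f)))
-36499 - q(132) = -36499 - 1/(132*(-32 + 132)) = -36499 - 1/(132*100) = -36499 - 1*1/13200 = -36499 - 1/13200 = -481786801/13200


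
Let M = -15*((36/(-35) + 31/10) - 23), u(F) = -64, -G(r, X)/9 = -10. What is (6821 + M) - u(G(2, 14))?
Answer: 100785/14 ≈ 7198.9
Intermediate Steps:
G(r, X) = 90 (G(r, X) = -9*(-10) = 90)
M = 4395/14 (M = -15*((36*(-1/35) + 31*(⅒)) - 23) = -15*((-36/35 + 31/10) - 23) = -15*(29/14 - 23) = -15*(-293/14) = 4395/14 ≈ 313.93)
(6821 + M) - u(G(2, 14)) = (6821 + 4395/14) - 1*(-64) = 99889/14 + 64 = 100785/14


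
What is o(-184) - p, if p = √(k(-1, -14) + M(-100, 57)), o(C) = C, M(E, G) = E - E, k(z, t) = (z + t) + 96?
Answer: -193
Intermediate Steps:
k(z, t) = 96 + t + z (k(z, t) = (t + z) + 96 = 96 + t + z)
M(E, G) = 0
p = 9 (p = √((96 - 14 - 1) + 0) = √(81 + 0) = √81 = 9)
o(-184) - p = -184 - 1*9 = -184 - 9 = -193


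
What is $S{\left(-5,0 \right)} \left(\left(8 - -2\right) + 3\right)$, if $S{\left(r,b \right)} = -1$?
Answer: $-13$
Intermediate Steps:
$S{\left(-5,0 \right)} \left(\left(8 - -2\right) + 3\right) = - (\left(8 - -2\right) + 3) = - (\left(8 + 2\right) + 3) = - (10 + 3) = \left(-1\right) 13 = -13$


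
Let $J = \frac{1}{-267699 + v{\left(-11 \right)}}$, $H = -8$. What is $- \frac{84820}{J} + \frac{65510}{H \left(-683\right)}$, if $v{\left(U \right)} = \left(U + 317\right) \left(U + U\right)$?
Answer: $\frac{63593412664195}{2732} \approx 2.3277 \cdot 10^{10}$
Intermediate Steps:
$v{\left(U \right)} = 2 U \left(317 + U\right)$ ($v{\left(U \right)} = \left(317 + U\right) 2 U = 2 U \left(317 + U\right)$)
$J = - \frac{1}{274431}$ ($J = \frac{1}{-267699 + 2 \left(-11\right) \left(317 - 11\right)} = \frac{1}{-267699 + 2 \left(-11\right) 306} = \frac{1}{-267699 - 6732} = \frac{1}{-274431} = - \frac{1}{274431} \approx -3.6439 \cdot 10^{-6}$)
$- \frac{84820}{J} + \frac{65510}{H \left(-683\right)} = - \frac{84820}{- \frac{1}{274431}} + \frac{65510}{\left(-8\right) \left(-683\right)} = \left(-84820\right) \left(-274431\right) + \frac{65510}{5464} = 23277237420 + 65510 \cdot \frac{1}{5464} = 23277237420 + \frac{32755}{2732} = \frac{63593412664195}{2732}$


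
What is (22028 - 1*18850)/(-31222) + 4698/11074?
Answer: 27871946/86438107 ≈ 0.32245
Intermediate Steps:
(22028 - 1*18850)/(-31222) + 4698/11074 = (22028 - 18850)*(-1/31222) + 4698*(1/11074) = 3178*(-1/31222) + 2349/5537 = -1589/15611 + 2349/5537 = 27871946/86438107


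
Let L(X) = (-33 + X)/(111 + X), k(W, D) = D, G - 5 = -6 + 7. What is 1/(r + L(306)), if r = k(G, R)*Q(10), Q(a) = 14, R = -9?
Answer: -139/17423 ≈ -0.0079780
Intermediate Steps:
G = 6 (G = 5 + (-6 + 7) = 5 + 1 = 6)
r = -126 (r = -9*14 = -126)
L(X) = (-33 + X)/(111 + X)
1/(r + L(306)) = 1/(-126 + (-33 + 306)/(111 + 306)) = 1/(-126 + 273/417) = 1/(-126 + (1/417)*273) = 1/(-126 + 91/139) = 1/(-17423/139) = -139/17423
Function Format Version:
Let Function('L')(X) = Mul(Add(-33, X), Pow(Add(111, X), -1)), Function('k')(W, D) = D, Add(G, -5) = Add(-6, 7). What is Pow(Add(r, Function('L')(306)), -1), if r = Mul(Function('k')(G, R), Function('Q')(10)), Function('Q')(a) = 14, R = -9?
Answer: Rational(-139, 17423) ≈ -0.0079780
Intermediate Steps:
G = 6 (G = Add(5, Add(-6, 7)) = Add(5, 1) = 6)
r = -126 (r = Mul(-9, 14) = -126)
Function('L')(X) = Mul(Pow(Add(111, X), -1), Add(-33, X))
Pow(Add(r, Function('L')(306)), -1) = Pow(Add(-126, Mul(Pow(Add(111, 306), -1), Add(-33, 306))), -1) = Pow(Add(-126, Mul(Pow(417, -1), 273)), -1) = Pow(Add(-126, Mul(Rational(1, 417), 273)), -1) = Pow(Add(-126, Rational(91, 139)), -1) = Pow(Rational(-17423, 139), -1) = Rational(-139, 17423)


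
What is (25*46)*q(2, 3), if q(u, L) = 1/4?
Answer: 575/2 ≈ 287.50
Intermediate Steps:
q(u, L) = 1/4
(25*46)*q(2, 3) = (25*46)*(1/4) = 1150*(1/4) = 575/2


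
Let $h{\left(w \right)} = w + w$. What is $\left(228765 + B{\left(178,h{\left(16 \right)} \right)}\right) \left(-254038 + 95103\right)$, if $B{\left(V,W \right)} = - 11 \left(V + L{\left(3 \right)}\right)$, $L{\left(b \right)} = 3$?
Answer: $-36042325690$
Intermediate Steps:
$h{\left(w \right)} = 2 w$
$B{\left(V,W \right)} = -33 - 11 V$ ($B{\left(V,W \right)} = - 11 \left(V + 3\right) = - 11 \left(3 + V\right) = -33 - 11 V$)
$\left(228765 + B{\left(178,h{\left(16 \right)} \right)}\right) \left(-254038 + 95103\right) = \left(228765 - 1991\right) \left(-254038 + 95103\right) = \left(228765 - 1991\right) \left(-158935\right) = 226774 \left(-158935\right) = -36042325690$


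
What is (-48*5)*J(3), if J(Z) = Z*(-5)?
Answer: 3600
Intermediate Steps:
J(Z) = -5*Z
(-48*5)*J(3) = (-48*5)*(-5*3) = -8*30*(-15) = -240*(-15) = 3600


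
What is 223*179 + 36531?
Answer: 76448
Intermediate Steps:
223*179 + 36531 = 39917 + 36531 = 76448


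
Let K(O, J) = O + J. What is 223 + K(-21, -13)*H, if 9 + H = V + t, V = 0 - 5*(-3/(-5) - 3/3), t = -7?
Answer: 699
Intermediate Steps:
V = 2 (V = 0 - 5*(-3*(-⅕) - 3*⅓) = 0 - 5*(⅗ - 1) = 0 - 5*(-⅖) = 0 + 2 = 2)
H = -14 (H = -9 + (2 - 7) = -9 - 5 = -14)
K(O, J) = J + O
223 + K(-21, -13)*H = 223 + (-13 - 21)*(-14) = 223 - 34*(-14) = 223 + 476 = 699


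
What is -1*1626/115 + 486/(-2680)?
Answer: -441357/30820 ≈ -14.320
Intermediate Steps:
-1*1626/115 + 486/(-2680) = -1626*1/115 + 486*(-1/2680) = -1626/115 - 243/1340 = -441357/30820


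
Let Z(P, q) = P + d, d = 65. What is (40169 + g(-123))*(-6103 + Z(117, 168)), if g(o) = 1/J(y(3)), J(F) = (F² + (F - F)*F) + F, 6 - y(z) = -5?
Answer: -31394971589/132 ≈ -2.3784e+8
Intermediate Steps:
y(z) = 11 (y(z) = 6 - 1*(-5) = 6 + 5 = 11)
J(F) = F + F² (J(F) = (F² + 0*F) + F = (F² + 0) + F = F² + F = F + F²)
Z(P, q) = 65 + P (Z(P, q) = P + 65 = 65 + P)
g(o) = 1/132 (g(o) = 1/(11*(1 + 11)) = 1/(11*12) = 1/132)
(40169 + g(-123))*(-6103 + Z(117, 168)) = (40169 + 1/132)*(-6103 + (65 + 117)) = 5302309*(-6103 + 182)/132 = (5302309/132)*(-5921) = -31394971589/132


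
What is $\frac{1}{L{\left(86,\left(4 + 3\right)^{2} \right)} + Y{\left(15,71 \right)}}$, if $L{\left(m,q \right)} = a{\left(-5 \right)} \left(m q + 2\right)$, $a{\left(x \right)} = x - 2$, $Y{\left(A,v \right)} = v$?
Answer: $- \frac{1}{29441} \approx -3.3966 \cdot 10^{-5}$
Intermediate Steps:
$a{\left(x \right)} = -2 + x$ ($a{\left(x \right)} = x - 2 = -2 + x$)
$L{\left(m,q \right)} = -14 - 7 m q$ ($L{\left(m,q \right)} = \left(-2 - 5\right) \left(m q + 2\right) = - 7 \left(2 + m q\right) = -14 - 7 m q$)
$\frac{1}{L{\left(86,\left(4 + 3\right)^{2} \right)} + Y{\left(15,71 \right)}} = \frac{1}{\left(-14 - 602 \left(4 + 3\right)^{2}\right) + 71} = \frac{1}{\left(-14 - 602 \cdot 7^{2}\right) + 71} = \frac{1}{\left(-14 - 602 \cdot 49\right) + 71} = \frac{1}{\left(-14 - 29498\right) + 71} = \frac{1}{-29512 + 71} = \frac{1}{-29441} = - \frac{1}{29441}$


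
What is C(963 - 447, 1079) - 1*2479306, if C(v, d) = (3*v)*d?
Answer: -809014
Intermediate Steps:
C(v, d) = 3*d*v
C(963 - 447, 1079) - 1*2479306 = 3*1079*(963 - 447) - 1*2479306 = 3*1079*516 - 2479306 = 1670292 - 2479306 = -809014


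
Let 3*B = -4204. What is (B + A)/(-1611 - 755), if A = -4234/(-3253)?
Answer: 6831455/11544897 ≈ 0.59173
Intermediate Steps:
B = -4204/3 (B = (⅓)*(-4204) = -4204/3 ≈ -1401.3)
A = 4234/3253 (A = -4234*(-1/3253) = 4234/3253 ≈ 1.3016)
(B + A)/(-1611 - 755) = (-4204/3 + 4234/3253)/(-1611 - 755) = -13662910/9759/(-2366) = -13662910/9759*(-1/2366) = 6831455/11544897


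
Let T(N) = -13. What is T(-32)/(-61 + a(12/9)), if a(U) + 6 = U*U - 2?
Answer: 117/605 ≈ 0.19339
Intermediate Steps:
a(U) = -8 + U² (a(U) = -6 + (U*U - 2) = -6 + (U² - 2) = -6 + (-2 + U²) = -8 + U²)
T(-32)/(-61 + a(12/9)) = -13/(-61 + (-8 + (12/9)²)) = -13/(-61 + (-8 + (12*(⅑))²)) = -13/(-61 + (-8 + (4/3)²)) = -13/(-61 + (-8 + 16/9)) = -13/(-61 - 56/9) = -13/(-605/9) = -13*(-9/605) = 117/605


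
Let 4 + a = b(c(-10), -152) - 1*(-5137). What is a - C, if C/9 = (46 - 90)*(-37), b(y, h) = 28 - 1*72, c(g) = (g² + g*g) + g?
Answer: -9563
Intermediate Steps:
c(g) = g + 2*g² (c(g) = (g² + g²) + g = 2*g² + g = g + 2*g²)
b(y, h) = -44 (b(y, h) = 28 - 72 = -44)
a = 5089 (a = -4 + (-44 - 1*(-5137)) = -4 + (-44 + 5137) = -4 + 5093 = 5089)
C = 14652 (C = 9*((46 - 90)*(-37)) = 9*(-44*(-37)) = 9*1628 = 14652)
a - C = 5089 - 1*14652 = 5089 - 14652 = -9563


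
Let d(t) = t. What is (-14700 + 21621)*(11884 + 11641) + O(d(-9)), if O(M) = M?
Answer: 162816516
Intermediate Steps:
(-14700 + 21621)*(11884 + 11641) + O(d(-9)) = (-14700 + 21621)*(11884 + 11641) - 9 = 6921*23525 - 9 = 162816525 - 9 = 162816516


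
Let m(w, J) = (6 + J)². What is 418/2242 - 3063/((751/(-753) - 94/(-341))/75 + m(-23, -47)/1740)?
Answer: -403684738803269/126064192039 ≈ -3202.2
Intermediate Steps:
418/2242 - 3063/((751/(-753) - 94/(-341))/75 + m(-23, -47)/1740) = 418/2242 - 3063/((751/(-753) - 94/(-341))/75 + (6 - 47)²/1740) = 418*(1/2242) - 3063/((751*(-1/753) - 94*(-1/341))*(1/75) + (-41)²*(1/1740)) = 11/59 - 3063/((-751/753 + 94/341)*(1/75) + 1681*(1/1740)) = 11/59 - 3063/(-185309/256773*1/75 + 1681/1740) = 11/59 - 3063/(-185309/19257975 + 1681/1740) = 11/59 - 3063/2136681221/2233925100 = 11/59 - 3063*2233925100/2136681221 = 11/59 - 6842512581300/2136681221 = -403684738803269/126064192039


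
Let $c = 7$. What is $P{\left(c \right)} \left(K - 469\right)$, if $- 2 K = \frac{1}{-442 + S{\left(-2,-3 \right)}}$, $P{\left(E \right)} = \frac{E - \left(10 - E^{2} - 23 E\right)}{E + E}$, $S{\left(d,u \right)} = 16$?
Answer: $- \frac{27571503}{3976} \approx -6934.5$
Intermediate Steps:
$P{\left(E \right)} = \frac{-10 + E^{2} + 24 E}{2 E}$ ($P{\left(E \right)} = \frac{E + \left(-10 + E^{2} + 23 E\right)}{2 E} = \left(-10 + E^{2} + 24 E\right) \frac{1}{2 E} = \frac{-10 + E^{2} + 24 E}{2 E}$)
$K = \frac{1}{852}$ ($K = - \frac{1}{2 \left(-442 + 16\right)} = - \frac{1}{2 \left(-426\right)} = \left(- \frac{1}{2}\right) \left(- \frac{1}{426}\right) = \frac{1}{852} \approx 0.0011737$)
$P{\left(c \right)} \left(K - 469\right) = \left(12 + \frac{1}{2} \cdot 7 - \frac{5}{7}\right) \left(\frac{1}{852} - 469\right) = \left(12 + \frac{7}{2} - \frac{5}{7}\right) \left(- \frac{399587}{852}\right) = \frac{207}{14} \left(- \frac{399587}{852}\right) = - \frac{27571503}{3976}$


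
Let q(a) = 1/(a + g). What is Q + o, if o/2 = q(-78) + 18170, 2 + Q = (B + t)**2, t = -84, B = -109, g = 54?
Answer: 883043/12 ≈ 73587.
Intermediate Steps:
q(a) = 1/(54 + a) (q(a) = 1/(a + 54) = 1/(54 + a))
Q = 37247 (Q = -2 + (-109 - 84)**2 = -2 + (-193)**2 = -2 + 37249 = 37247)
o = 436079/12 (o = 2*(1/(54 - 78) + 18170) = 2*(1/(-24) + 18170) = 2*(-1/24 + 18170) = 2*(436079/24) = 436079/12 ≈ 36340.)
Q + o = 37247 + 436079/12 = 883043/12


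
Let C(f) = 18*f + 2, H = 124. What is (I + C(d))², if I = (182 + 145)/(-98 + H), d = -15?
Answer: 44102881/676 ≈ 65241.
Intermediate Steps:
C(f) = 2 + 18*f
I = 327/26 (I = (182 + 145)/(-98 + 124) = 327/26 ≈ 12.577)
(I + C(d))² = (327/26 + (2 + 18*(-15)))² = (327/26 + (2 - 270))² = (327/26 - 268)² = (-6641/26)² = 44102881/676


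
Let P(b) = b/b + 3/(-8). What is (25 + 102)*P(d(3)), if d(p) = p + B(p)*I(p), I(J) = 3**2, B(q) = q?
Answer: 635/8 ≈ 79.375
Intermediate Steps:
I(J) = 9
d(p) = 10*p (d(p) = p + p*9 = p + 9*p = 10*p)
P(b) = 5/8 (P(b) = 1 + 3*(-1/8) = 1 - 3/8 = 5/8)
(25 + 102)*P(d(3)) = (25 + 102)*(5/8) = 127*(5/8) = 635/8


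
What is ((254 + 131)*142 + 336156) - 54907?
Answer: 335919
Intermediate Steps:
((254 + 131)*142 + 336156) - 54907 = (385*142 + 336156) - 54907 = (54670 + 336156) - 54907 = 390826 - 54907 = 335919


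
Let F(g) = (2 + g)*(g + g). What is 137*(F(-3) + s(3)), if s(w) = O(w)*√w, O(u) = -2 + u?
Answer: 822 + 137*√3 ≈ 1059.3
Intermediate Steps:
F(g) = 2*g*(2 + g) (F(g) = (2 + g)*(2*g) = 2*g*(2 + g))
s(w) = √w*(-2 + w) (s(w) = (-2 + w)*√w = √w*(-2 + w))
137*(F(-3) + s(3)) = 137*(2*(-3)*(2 - 3) + √3*(-2 + 3)) = 137*(2*(-3)*(-1) + √3*1) = 137*(6 + √3) = 822 + 137*√3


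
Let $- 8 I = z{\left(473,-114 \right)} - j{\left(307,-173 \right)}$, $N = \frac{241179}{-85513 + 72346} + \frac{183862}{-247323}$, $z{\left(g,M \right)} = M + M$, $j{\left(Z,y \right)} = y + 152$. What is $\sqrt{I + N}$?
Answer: $\frac{\sqrt{39543474124145838}}{76175484} \approx 2.6105$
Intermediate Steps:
$j{\left(Z,y \right)} = 152 + y$
$z{\left(g,M \right)} = 2 M$
$N = - \frac{362982601}{19043871}$ ($N = \frac{241179}{-13167} + 183862 \left(- \frac{1}{247323}\right) = 241179 \left(- \frac{1}{13167}\right) - \frac{183862}{247323} = - \frac{80393}{4389} - \frac{183862}{247323} = - \frac{362982601}{19043871} \approx -19.06$)
$I = \frac{207}{8}$ ($I = - \frac{2 \left(-114\right) - \left(152 - 173\right)}{8} = - \frac{-228 - -21}{8} = - \frac{-228 + 21}{8} = \left(- \frac{1}{8}\right) \left(-207\right) = \frac{207}{8} \approx 25.875$)
$\sqrt{I + N} = \sqrt{\frac{207}{8} - \frac{362982601}{19043871}} = \sqrt{\frac{1038220489}{152350968}} = \frac{\sqrt{39543474124145838}}{76175484}$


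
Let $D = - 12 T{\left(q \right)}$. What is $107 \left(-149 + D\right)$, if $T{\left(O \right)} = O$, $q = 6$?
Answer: $-23647$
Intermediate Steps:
$D = -72$ ($D = \left(-12\right) 6 = -72$)
$107 \left(-149 + D\right) = 107 \left(-149 - 72\right) = 107 \left(-221\right) = -23647$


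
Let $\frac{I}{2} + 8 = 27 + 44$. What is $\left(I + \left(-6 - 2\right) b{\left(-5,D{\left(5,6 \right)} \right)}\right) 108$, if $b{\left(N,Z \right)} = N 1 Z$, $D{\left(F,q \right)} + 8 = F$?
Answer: $648$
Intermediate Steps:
$I = 126$ ($I = -16 + 2 \left(27 + 44\right) = -16 + 2 \cdot 71 = -16 + 142 = 126$)
$D{\left(F,q \right)} = -8 + F$
$b{\left(N,Z \right)} = N Z$
$\left(I + \left(-6 - 2\right) b{\left(-5,D{\left(5,6 \right)} \right)}\right) 108 = \left(126 + \left(-6 - 2\right) \left(- 5 \left(-8 + 5\right)\right)\right) 108 = \left(126 - 8 \left(\left(-5\right) \left(-3\right)\right)\right) 108 = \left(126 - 120\right) 108 = 6 \cdot 108 = 648$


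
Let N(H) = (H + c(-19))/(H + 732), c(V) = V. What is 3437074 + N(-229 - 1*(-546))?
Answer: 3605490924/1049 ≈ 3.4371e+6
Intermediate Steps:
N(H) = (-19 + H)/(732 + H) (N(H) = (H - 19)/(H + 732) = (-19 + H)/(732 + H))
3437074 + N(-229 - 1*(-546)) = 3437074 + (-19 + (-229 - 1*(-546)))/(732 + (-229 - 1*(-546))) = 3437074 + (-19 + (-229 + 546))/(732 + (-229 + 546)) = 3437074 + (-19 + 317)/(732 + 317) = 3437074 + 298/1049 = 3605490924/1049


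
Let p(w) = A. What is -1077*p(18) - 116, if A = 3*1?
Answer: -3347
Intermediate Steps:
A = 3
p(w) = 3
-1077*p(18) - 116 = -1077*3 - 116 = -3231 - 116 = -3347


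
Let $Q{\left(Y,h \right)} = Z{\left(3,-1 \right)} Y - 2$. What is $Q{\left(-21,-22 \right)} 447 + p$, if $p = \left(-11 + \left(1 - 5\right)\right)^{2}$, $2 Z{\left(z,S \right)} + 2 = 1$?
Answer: $\frac{8049}{2} \approx 4024.5$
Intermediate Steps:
$Z{\left(z,S \right)} = - \frac{1}{2}$ ($Z{\left(z,S \right)} = -1 + \frac{1}{2} \cdot 1 = -1 + \frac{1}{2} = - \frac{1}{2}$)
$Q{\left(Y,h \right)} = -2 - \frac{Y}{2}$ ($Q{\left(Y,h \right)} = - \frac{Y}{2} - 2 = -2 - \frac{Y}{2}$)
$p = 225$ ($p = \left(-11 + \left(1 - 5\right)\right)^{2} = \left(-11 - 4\right)^{2} = \left(-15\right)^{2} = 225$)
$Q{\left(-21,-22 \right)} 447 + p = \left(-2 - - \frac{21}{2}\right) 447 + 225 = \left(-2 + \frac{21}{2}\right) 447 + 225 = \frac{17}{2} \cdot 447 + 225 = \frac{7599}{2} + 225 = \frac{8049}{2}$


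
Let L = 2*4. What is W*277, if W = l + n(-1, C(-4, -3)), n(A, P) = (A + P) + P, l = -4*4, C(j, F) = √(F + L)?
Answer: -4709 + 554*√5 ≈ -3470.2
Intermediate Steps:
L = 8
C(j, F) = √(8 + F) (C(j, F) = √(F + 8) = √(8 + F))
l = -16
n(A, P) = A + 2*P
W = -17 + 2*√5 (W = -16 + (-1 + 2*√(8 - 3)) = -16 + (-1 + 2*√5) = -17 + 2*√5 ≈ -12.528)
W*277 = (-17 + 2*√5)*277 = -4709 + 554*√5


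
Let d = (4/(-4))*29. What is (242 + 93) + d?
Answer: 306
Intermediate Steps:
d = -29 (d = (4*(-1/4))*29 = -1*29 = -29)
(242 + 93) + d = (242 + 93) - 29 = 335 - 29 = 306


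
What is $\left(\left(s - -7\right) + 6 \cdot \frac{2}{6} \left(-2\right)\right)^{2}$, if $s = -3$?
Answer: $0$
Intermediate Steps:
$\left(\left(s - -7\right) + 6 \cdot \frac{2}{6} \left(-2\right)\right)^{2} = \left(\left(-3 - -7\right) + 6 \cdot \frac{2}{6} \left(-2\right)\right)^{2} = \left(\left(-3 + 7\right) + 6 \cdot 2 \cdot \frac{1}{6} \left(-2\right)\right)^{2} = \left(4 + 6 \cdot \frac{1}{3} \left(-2\right)\right)^{2} = \left(4 + 2 \left(-2\right)\right)^{2} = \left(4 - 4\right)^{2} = 0^{2} = 0$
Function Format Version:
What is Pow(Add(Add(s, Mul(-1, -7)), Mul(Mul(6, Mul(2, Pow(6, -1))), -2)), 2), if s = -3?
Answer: 0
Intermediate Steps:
Pow(Add(Add(s, Mul(-1, -7)), Mul(Mul(6, Mul(2, Pow(6, -1))), -2)), 2) = Pow(Add(Add(-3, Mul(-1, -7)), Mul(Mul(6, Mul(2, Pow(6, -1))), -2)), 2) = Pow(Add(Add(-3, 7), Mul(Mul(6, Mul(2, Rational(1, 6))), -2)), 2) = Pow(Add(4, Mul(Mul(6, Rational(1, 3)), -2)), 2) = Pow(Add(4, Mul(2, -2)), 2) = Pow(Add(4, -4), 2) = Pow(0, 2) = 0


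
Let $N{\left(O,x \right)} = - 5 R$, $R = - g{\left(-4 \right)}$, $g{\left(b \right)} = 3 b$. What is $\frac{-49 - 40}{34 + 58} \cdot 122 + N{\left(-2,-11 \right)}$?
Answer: $- \frac{8189}{46} \approx -178.02$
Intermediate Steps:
$R = 12$ ($R = - 3 \left(-4\right) = \left(-1\right) \left(-12\right) = 12$)
$N{\left(O,x \right)} = -60$ ($N{\left(O,x \right)} = \left(-5\right) 12 = -60$)
$\frac{-49 - 40}{34 + 58} \cdot 122 + N{\left(-2,-11 \right)} = \frac{-49 - 40}{34 + 58} \cdot 122 - 60 = - \frac{89}{92} \cdot 122 - 60 = \left(-89\right) \frac{1}{92} \cdot 122 - 60 = \left(- \frac{89}{92}\right) 122 - 60 = - \frac{5429}{46} - 60 = - \frac{8189}{46}$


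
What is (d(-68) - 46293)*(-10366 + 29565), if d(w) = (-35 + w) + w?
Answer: -892062336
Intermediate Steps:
d(w) = -35 + 2*w
(d(-68) - 46293)*(-10366 + 29565) = ((-35 + 2*(-68)) - 46293)*(-10366 + 29565) = ((-35 - 136) - 46293)*19199 = (-171 - 46293)*19199 = -46464*19199 = -892062336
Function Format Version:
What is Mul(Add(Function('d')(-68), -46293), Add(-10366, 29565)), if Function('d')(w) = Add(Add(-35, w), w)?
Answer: -892062336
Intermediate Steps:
Function('d')(w) = Add(-35, Mul(2, w))
Mul(Add(Function('d')(-68), -46293), Add(-10366, 29565)) = Mul(Add(Add(-35, Mul(2, -68)), -46293), Add(-10366, 29565)) = Mul(Add(Add(-35, -136), -46293), 19199) = Mul(Add(-171, -46293), 19199) = Mul(-46464, 19199) = -892062336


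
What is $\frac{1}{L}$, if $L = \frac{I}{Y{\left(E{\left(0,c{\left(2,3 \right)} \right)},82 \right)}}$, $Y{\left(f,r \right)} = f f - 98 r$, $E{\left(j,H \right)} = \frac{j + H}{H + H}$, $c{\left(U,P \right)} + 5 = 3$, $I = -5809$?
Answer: $\frac{32143}{23236} \approx 1.3833$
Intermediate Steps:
$c{\left(U,P \right)} = -2$ ($c{\left(U,P \right)} = -5 + 3 = -2$)
$E{\left(j,H \right)} = \frac{H + j}{2 H}$
$Y{\left(f,r \right)} = f^{2} - 98 r$
$L = \frac{23236}{32143}$ ($L = - \frac{5809}{\left(\frac{-2 + 0}{2 \left(-2\right)}\right)^{2} - 8036} = - \frac{5809}{\left(\frac{1}{2} \left(- \frac{1}{2}\right) \left(-2\right)\right)^{2} - 8036} = - \frac{5809}{\left(\frac{1}{2}\right)^{2} - 8036} = - \frac{5809}{\frac{1}{4} - 8036} = - \frac{5809}{- \frac{32143}{4}} = \left(-5809\right) \left(- \frac{4}{32143}\right) = \frac{23236}{32143} \approx 0.72289$)
$\frac{1}{L} = \frac{1}{\frac{23236}{32143}} = \frac{32143}{23236}$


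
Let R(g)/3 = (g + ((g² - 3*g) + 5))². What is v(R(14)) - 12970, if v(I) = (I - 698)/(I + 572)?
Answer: -1171867141/90359 ≈ -12969.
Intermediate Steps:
R(g) = 3*(5 + g² - 2*g)² (R(g) = 3*(g + ((g² - 3*g) + 5))² = 3*(g + (5 + g² - 3*g))² = 3*(5 + g² - 2*g)²)
v(I) = (-698 + I)/(572 + I)
v(R(14)) - 12970 = (-698 + 3*(5 + 14² - 2*14)²)/(572 + 3*(5 + 14² - 2*14)²) - 12970 = (-698 + 3*(5 + 196 - 28)²)/(572 + 3*(5 + 196 - 28)²) - 12970 = (-698 + 3*173²)/(572 + 3*173²) - 12970 = (-698 + 3*29929)/(572 + 3*29929) - 12970 = (-698 + 89787)/(572 + 89787) - 12970 = 89089/90359 - 12970 = -1171867141/90359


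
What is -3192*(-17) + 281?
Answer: 54545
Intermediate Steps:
-3192*(-17) + 281 = -456*(-119) + 281 = 54264 + 281 = 54545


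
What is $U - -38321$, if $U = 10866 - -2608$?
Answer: $51795$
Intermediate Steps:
$U = 13474$ ($U = 10866 + 2608 = 13474$)
$U - -38321 = 13474 - -38321 = 13474 + 38321 = 51795$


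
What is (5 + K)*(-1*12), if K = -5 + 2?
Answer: -24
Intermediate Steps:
K = -3
(5 + K)*(-1*12) = (5 - 3)*(-1*12) = 2*(-12) = -24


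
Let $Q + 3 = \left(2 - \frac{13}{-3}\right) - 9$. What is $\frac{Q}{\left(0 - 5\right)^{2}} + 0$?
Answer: $- \frac{17}{75} \approx -0.22667$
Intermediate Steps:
$Q = - \frac{17}{3}$ ($Q = -3 - \left(7 - \frac{13}{3}\right) = -3 + \left(\left(2 - - \frac{13}{3}\right) - 9\right) = -3 + \left(\left(2 + \frac{13}{3}\right) - 9\right) = -3 + \left(\frac{19}{3} - 9\right) = -3 - \frac{8}{3} = - \frac{17}{3} \approx -5.6667$)
$\frac{Q}{\left(0 - 5\right)^{2}} + 0 = \frac{1}{\left(0 - 5\right)^{2}} \left(- \frac{17}{3}\right) + 0 = \frac{1}{\left(-5\right)^{2}} \left(- \frac{17}{3}\right) + 0 = \frac{1}{25} \left(- \frac{17}{3}\right) + 0 = - \frac{17}{75} + 0 = - \frac{17}{75}$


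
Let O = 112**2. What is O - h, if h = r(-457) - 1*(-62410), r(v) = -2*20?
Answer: -49826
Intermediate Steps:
r(v) = -40
O = 12544
h = 62370 (h = -40 - 1*(-62410) = -40 + 62410 = 62370)
O - h = 12544 - 1*62370 = 12544 - 62370 = -49826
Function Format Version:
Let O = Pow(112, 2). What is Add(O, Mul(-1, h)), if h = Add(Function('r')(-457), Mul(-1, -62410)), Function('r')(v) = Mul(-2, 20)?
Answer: -49826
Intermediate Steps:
Function('r')(v) = -40
O = 12544
h = 62370 (h = Add(-40, Mul(-1, -62410)) = Add(-40, 62410) = 62370)
Add(O, Mul(-1, h)) = Add(12544, Mul(-1, 62370)) = Add(12544, -62370) = -49826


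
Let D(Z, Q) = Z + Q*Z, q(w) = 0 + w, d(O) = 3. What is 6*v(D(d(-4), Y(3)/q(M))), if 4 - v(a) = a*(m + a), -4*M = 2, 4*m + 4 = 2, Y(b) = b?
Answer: -1371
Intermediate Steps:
m = -½ (m = -1 + (¼)*2 = -1 + ½ = -½ ≈ -0.50000)
M = -½ (M = -¼*2 = -½ ≈ -0.50000)
q(w) = w
v(a) = 4 - a*(-½ + a)
6*v(D(d(-4), Y(3)/q(M))) = 6*(4 + (3*(1 + 3/(-½)))/2 - (3*(1 + 3/(-½)))²) = 6*(4 + (3*(1 + 3*(-2)))/2 - (3*(1 + 3*(-2)))²) = 6*(4 + (3*(1 - 6))/2 - (3*(1 - 6))²) = 6*(4 + (3*(-5))/2 - (3*(-5))²) = 6*(4 + (½)*(-15) - 1*(-15)²) = 6*(4 - 15/2 - 1*225) = 6*(4 - 15/2 - 225) = 6*(-457/2) = -1371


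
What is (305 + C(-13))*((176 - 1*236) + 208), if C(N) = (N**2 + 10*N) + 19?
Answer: 53724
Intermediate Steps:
C(N) = 19 + N**2 + 10*N
(305 + C(-13))*((176 - 1*236) + 208) = (305 + (19 + (-13)**2 + 10*(-13)))*((176 - 1*236) + 208) = (305 + (19 + 169 - 130))*((176 - 236) + 208) = (305 + 58)*(-60 + 208) = 363*148 = 53724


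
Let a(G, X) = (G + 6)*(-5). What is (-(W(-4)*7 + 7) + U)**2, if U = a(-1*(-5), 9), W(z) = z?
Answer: 1156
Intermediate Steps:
a(G, X) = -30 - 5*G (a(G, X) = (6 + G)*(-5) = -30 - 5*G)
U = -55 (U = -30 - (-5)*(-5) = -30 - 5*5 = -30 - 25 = -55)
(-(W(-4)*7 + 7) + U)**2 = (-(-4*7 + 7) - 55)**2 = (-(-28 + 7) - 55)**2 = (-1*(-21) - 55)**2 = (21 - 55)**2 = (-34)**2 = 1156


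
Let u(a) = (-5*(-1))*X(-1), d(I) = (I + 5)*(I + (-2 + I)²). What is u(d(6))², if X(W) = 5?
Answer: 625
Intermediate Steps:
d(I) = (5 + I)*(I + (-2 + I)²)
u(a) = 25 (u(a) = -5*(-1)*5 = 5*5 = 25)
u(d(6))² = 25² = 625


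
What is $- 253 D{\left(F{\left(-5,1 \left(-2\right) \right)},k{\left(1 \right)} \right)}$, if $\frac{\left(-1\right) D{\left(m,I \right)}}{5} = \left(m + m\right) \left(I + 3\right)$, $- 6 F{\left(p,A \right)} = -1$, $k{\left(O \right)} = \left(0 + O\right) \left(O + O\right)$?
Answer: $\frac{6325}{3} \approx 2108.3$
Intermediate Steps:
$k{\left(O \right)} = 2 O^{2}$ ($k{\left(O \right)} = O 2 O = 2 O^{2}$)
$F{\left(p,A \right)} = \frac{1}{6}$ ($F{\left(p,A \right)} = \left(- \frac{1}{6}\right) \left(-1\right) = \frac{1}{6}$)
$D{\left(m,I \right)} = - 10 m \left(3 + I\right)$ ($D{\left(m,I \right)} = - 5 \left(m + m\right) \left(I + 3\right) = - 5 \cdot 2 m \left(3 + I\right) = - 10 m \left(3 + I\right)$)
$- 253 D{\left(F{\left(-5,1 \left(-2\right) \right)},k{\left(1 \right)} \right)} = - 253 \left(\left(-10\right) \frac{1}{6} \left(3 + 2 \cdot 1^{2}\right)\right) = - 253 \left(\left(-10\right) \frac{1}{6} \left(3 + 2 \cdot 1\right)\right) = - 253 \left(\left(-10\right) \frac{1}{6} \left(3 + 2\right)\right) = - 253 \left(\left(-10\right) \frac{1}{6} \cdot 5\right) = \left(-253\right) \left(- \frac{25}{3}\right) = \frac{6325}{3}$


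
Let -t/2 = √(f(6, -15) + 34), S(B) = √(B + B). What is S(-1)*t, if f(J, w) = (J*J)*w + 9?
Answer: 2*√994 ≈ 63.056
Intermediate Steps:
S(B) = √2*√B (S(B) = √(2*B) = √2*√B)
f(J, w) = 9 + w*J² (f(J, w) = J²*w + 9 = w*J² + 9 = 9 + w*J²)
t = -2*I*√497 (t = -2*√((9 - 15*6²) + 34) = -2*√((9 - 15*36) + 34) = -2*√((9 - 540) + 34) = -2*√(-531 + 34) = -2*I*√497 ≈ -44.587*I)
S(-1)*t = (√2*√(-1))*(-2*I*√497) = (√2*I)*(-2*I*√497) = (I*√2)*(-2*I*√497) = 2*√994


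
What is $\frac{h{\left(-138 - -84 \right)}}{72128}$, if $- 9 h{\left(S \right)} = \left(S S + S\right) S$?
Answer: $\frac{4293}{18032} \approx 0.23808$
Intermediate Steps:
$h{\left(S \right)} = - \frac{S \left(S + S^{2}\right)}{9}$ ($h{\left(S \right)} = - \frac{\left(S S + S\right) S}{9} = - \frac{\left(S^{2} + S\right) S}{9} = - \frac{\left(S + S^{2}\right) S}{9} = - \frac{S \left(S + S^{2}\right)}{9}$)
$\frac{h{\left(-138 - -84 \right)}}{72128} = \frac{\frac{1}{9} \left(-138 - -84\right)^{2} \left(-1 - \left(-138 - -84\right)\right)}{72128} = \frac{\left(-138 + 84\right)^{2} \left(-1 - \left(-138 + 84\right)\right)}{9} \cdot \frac{1}{72128} = \frac{\left(-54\right)^{2} \left(-1 - -54\right)}{9} \cdot \frac{1}{72128} = \frac{1}{9} \cdot 2916 \left(-1 + 54\right) \frac{1}{72128} = \frac{1}{9} \cdot 2916 \cdot 53 \cdot \frac{1}{72128} = 17172 \cdot \frac{1}{72128} = \frac{4293}{18032}$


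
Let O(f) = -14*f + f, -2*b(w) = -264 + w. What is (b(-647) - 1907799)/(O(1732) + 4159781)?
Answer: -3814687/8274530 ≈ -0.46102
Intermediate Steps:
b(w) = 132 - w/2 (b(w) = -(-264 + w)/2 = 132 - w/2)
O(f) = -13*f (O(f) = -14*f + f = -13*f)
(b(-647) - 1907799)/(O(1732) + 4159781) = ((132 - 1/2*(-647)) - 1907799)/(-13*1732 + 4159781) = ((132 + 647/2) - 1907799)/(-22516 + 4159781) = (911/2 - 1907799)/4137265 = -3814687/2*1/4137265 = -3814687/8274530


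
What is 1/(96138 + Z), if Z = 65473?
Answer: 1/161611 ≈ 6.1877e-6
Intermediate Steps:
1/(96138 + Z) = 1/(96138 + 65473) = 1/161611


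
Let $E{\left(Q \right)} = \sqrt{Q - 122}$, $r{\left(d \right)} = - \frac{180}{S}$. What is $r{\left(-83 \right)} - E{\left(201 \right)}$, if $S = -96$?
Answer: $\frac{15}{8} - \sqrt{79} \approx -7.0132$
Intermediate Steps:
$r{\left(d \right)} = \frac{15}{8}$ ($r{\left(d \right)} = - \frac{180}{-96} = \left(-180\right) \left(- \frac{1}{96}\right) = \frac{15}{8}$)
$E{\left(Q \right)} = \sqrt{-122 + Q}$
$r{\left(-83 \right)} - E{\left(201 \right)} = \frac{15}{8} - \sqrt{-122 + 201} = \frac{15}{8} - \sqrt{79}$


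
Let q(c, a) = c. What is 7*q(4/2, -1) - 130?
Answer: -116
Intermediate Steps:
7*q(4/2, -1) - 130 = 7*(4/2) - 130 = 7*(4*(½)) - 130 = 7*2 - 130 = 14 - 130 = -116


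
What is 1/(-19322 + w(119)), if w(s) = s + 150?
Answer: -1/19053 ≈ -5.2485e-5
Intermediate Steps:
w(s) = 150 + s
1/(-19322 + w(119)) = 1/(-19322 + (150 + 119)) = 1/(-19322 + 269) = 1/(-19053) = -1/19053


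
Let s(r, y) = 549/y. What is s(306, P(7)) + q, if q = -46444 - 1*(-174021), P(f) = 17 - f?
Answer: 1276319/10 ≈ 1.2763e+5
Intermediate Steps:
q = 127577 (q = -46444 + 174021 = 127577)
s(306, P(7)) + q = 549/(17 - 1*7) + 127577 = 549/(17 - 7) + 127577 = 549/10 + 127577 = 1276319/10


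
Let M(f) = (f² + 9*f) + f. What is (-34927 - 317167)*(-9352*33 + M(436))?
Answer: 40195051040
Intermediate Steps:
M(f) = f² + 10*f
(-34927 - 317167)*(-9352*33 + M(436)) = (-34927 - 317167)*(-9352*33 + 436*(10 + 436)) = -352094*(-308616 + 436*446) = -352094*(-308616 + 194456) = -352094*(-114160) = 40195051040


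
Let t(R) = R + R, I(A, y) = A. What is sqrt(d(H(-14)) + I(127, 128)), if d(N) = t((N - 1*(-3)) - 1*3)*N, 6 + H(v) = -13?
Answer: sqrt(849) ≈ 29.138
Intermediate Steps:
H(v) = -19 (H(v) = -6 - 13 = -19)
t(R) = 2*R
d(N) = 2*N**2 (d(N) = (2*((N - 1*(-3)) - 1*3))*N = (2*((N + 3) - 3))*N = (2*((3 + N) - 3))*N = (2*N)*N = 2*N**2)
sqrt(d(H(-14)) + I(127, 128)) = sqrt(2*(-19)**2 + 127) = sqrt(2*361 + 127) = sqrt(722 + 127) = sqrt(849)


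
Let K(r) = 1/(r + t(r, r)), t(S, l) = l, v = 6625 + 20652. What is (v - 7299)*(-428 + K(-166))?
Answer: -1419406933/166 ≈ -8.5506e+6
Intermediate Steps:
v = 27277
K(r) = 1/(2*r) (K(r) = 1/(r + r) = 1/(2*r))
(v - 7299)*(-428 + K(-166)) = (27277 - 7299)*(-428 + (½)/(-166)) = 19978*(-428 + (½)*(-1/166)) = 19978*(-428 - 1/332) = 19978*(-142097/332) = -1419406933/166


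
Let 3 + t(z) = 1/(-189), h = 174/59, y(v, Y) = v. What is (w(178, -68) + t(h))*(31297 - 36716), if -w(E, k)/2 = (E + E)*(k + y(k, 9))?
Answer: -99171384920/189 ≈ -5.2472e+8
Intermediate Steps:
h = 174/59 (h = 174*(1/59) = 174/59 ≈ 2.9492)
t(z) = -568/189 (t(z) = -3 + 1/(-189) = -3 - 1/189 = -568/189)
w(E, k) = -8*E*k (w(E, k) = -2*(E + E)*(k + k) = -2*2*E*2*k = -8*E*k)
(w(178, -68) + t(h))*(31297 - 36716) = (-8*178*(-68) - 568/189)*(31297 - 36716) = (96832 - 568/189)*(-5419) = (18300680/189)*(-5419) = -99171384920/189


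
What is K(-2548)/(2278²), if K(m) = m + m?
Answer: -1274/1297321 ≈ -0.00098202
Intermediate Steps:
K(m) = 2*m
K(-2548)/(2278²) = (2*(-2548))/(2278²) = -5096/5189284 = -5096*1/5189284 = -1274/1297321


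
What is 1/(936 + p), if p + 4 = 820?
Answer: 1/1752 ≈ 0.00057078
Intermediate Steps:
p = 816 (p = -4 + 820 = 816)
1/(936 + p) = 1/(936 + 816) = 1/1752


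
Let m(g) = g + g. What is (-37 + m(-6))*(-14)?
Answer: 686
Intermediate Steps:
m(g) = 2*g
(-37 + m(-6))*(-14) = (-37 + 2*(-6))*(-14) = (-37 - 12)*(-14) = -49*(-14) = 686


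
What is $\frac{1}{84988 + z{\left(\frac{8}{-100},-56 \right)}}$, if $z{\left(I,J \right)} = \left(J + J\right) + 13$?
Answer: $\frac{1}{84889} \approx 1.178 \cdot 10^{-5}$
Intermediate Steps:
$z{\left(I,J \right)} = 13 + 2 J$ ($z{\left(I,J \right)} = 2 J + 13 = 13 + 2 J$)
$\frac{1}{84988 + z{\left(\frac{8}{-100},-56 \right)}} = \frac{1}{84988 + \left(13 + 2 \left(-56\right)\right)} = \frac{1}{84988 + \left(13 - 112\right)} = \frac{1}{84988 - 99} = \frac{1}{84889}$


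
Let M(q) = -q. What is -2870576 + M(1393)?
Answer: -2871969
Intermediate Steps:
-2870576 + M(1393) = -2870576 - 1*1393 = -2870576 - 1393 = -2871969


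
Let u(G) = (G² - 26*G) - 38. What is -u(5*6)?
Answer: -82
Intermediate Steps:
u(G) = -38 + G² - 26*G
-u(5*6) = -(-38 + (5*6)² - 130*6) = -(-38 + 30² - 26*30) = -(-38 + 900 - 780) = -1*82 = -82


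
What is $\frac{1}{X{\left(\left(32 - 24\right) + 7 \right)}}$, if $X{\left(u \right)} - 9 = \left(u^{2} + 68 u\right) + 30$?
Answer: $\frac{1}{1284} \approx 0.00077882$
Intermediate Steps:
$X{\left(u \right)} = 39 + u^{2} + 68 u$ ($X{\left(u \right)} = 9 + \left(\left(u^{2} + 68 u\right) + 30\right) = 9 + \left(30 + u^{2} + 68 u\right) = 39 + u^{2} + 68 u$)
$\frac{1}{X{\left(\left(32 - 24\right) + 7 \right)}} = \frac{1}{39 + \left(\left(32 - 24\right) + 7\right)^{2} + 68 \left(\left(32 - 24\right) + 7\right)} = \frac{1}{39 + \left(8 + 7\right)^{2} + 68 \left(8 + 7\right)} = \frac{1}{39 + 15^{2} + 68 \cdot 15} = \frac{1}{39 + 225 + 1020} = \frac{1}{1284}$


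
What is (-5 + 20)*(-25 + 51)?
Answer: 390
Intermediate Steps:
(-5 + 20)*(-25 + 51) = 15*26 = 390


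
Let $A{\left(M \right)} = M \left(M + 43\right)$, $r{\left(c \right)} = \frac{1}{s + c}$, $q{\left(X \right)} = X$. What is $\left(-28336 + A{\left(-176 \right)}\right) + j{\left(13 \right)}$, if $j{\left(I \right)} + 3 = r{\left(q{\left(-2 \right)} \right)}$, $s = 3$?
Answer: $-4930$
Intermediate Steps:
$r{\left(c \right)} = \frac{1}{3 + c}$
$A{\left(M \right)} = M \left(43 + M\right)$
$j{\left(I \right)} = -2$ ($j{\left(I \right)} = -3 + \frac{1}{3 - 2} = -3 + 1^{-1} = -3 + 1 = -2$)
$\left(-28336 + A{\left(-176 \right)}\right) + j{\left(13 \right)} = \left(-28336 - 176 \left(43 - 176\right)\right) - 2 = \left(-28336 - -23408\right) - 2 = \left(-28336 + 23408\right) - 2 = -4928 - 2 = -4930$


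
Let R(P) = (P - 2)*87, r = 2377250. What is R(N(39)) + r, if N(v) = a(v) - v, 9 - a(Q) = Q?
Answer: 2371073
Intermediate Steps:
a(Q) = 9 - Q
N(v) = 9 - 2*v (N(v) = (9 - v) - v = 9 - 2*v)
R(P) = -174 + 87*P (R(P) = (-2 + P)*87 = -174 + 87*P)
R(N(39)) + r = (-174 + 87*(9 - 2*39)) + 2377250 = (-174 + 87*(9 - 78)) + 2377250 = (-174 + 87*(-69)) + 2377250 = (-174 - 6003) + 2377250 = -6177 + 2377250 = 2371073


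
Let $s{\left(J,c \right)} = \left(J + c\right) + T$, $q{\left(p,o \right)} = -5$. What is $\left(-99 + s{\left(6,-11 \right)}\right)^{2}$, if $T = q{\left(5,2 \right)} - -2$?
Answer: $11449$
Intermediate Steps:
$T = -3$ ($T = -5 - -2 = -5 + 2 = -3$)
$s{\left(J,c \right)} = -3 + J + c$ ($s{\left(J,c \right)} = \left(J + c\right) - 3 = -3 + J + c$)
$\left(-99 + s{\left(6,-11 \right)}\right)^{2} = \left(-99 - 8\right)^{2} = \left(-107\right)^{2} = 11449$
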